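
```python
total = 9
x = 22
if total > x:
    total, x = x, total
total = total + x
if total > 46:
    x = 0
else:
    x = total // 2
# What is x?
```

Trace (tracking x):
total = 9  # -> total = 9
x = 22  # -> x = 22
if total > x:  # condition is False
total = total + x  # -> total = 31
if total > 46:  # condition is False
else:
    x = total // 2  # -> x = 15

Answer: 15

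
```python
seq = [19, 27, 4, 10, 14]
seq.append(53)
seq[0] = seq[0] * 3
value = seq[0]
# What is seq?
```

Answer: [57, 27, 4, 10, 14, 53]

Derivation:
Trace (tracking seq):
seq = [19, 27, 4, 10, 14]  # -> seq = [19, 27, 4, 10, 14]
seq.append(53)  # -> seq = [19, 27, 4, 10, 14, 53]
seq[0] = seq[0] * 3  # -> seq = [57, 27, 4, 10, 14, 53]
value = seq[0]  # -> value = 57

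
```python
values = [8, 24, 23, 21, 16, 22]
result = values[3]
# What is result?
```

Answer: 21

Derivation:
Trace (tracking result):
values = [8, 24, 23, 21, 16, 22]  # -> values = [8, 24, 23, 21, 16, 22]
result = values[3]  # -> result = 21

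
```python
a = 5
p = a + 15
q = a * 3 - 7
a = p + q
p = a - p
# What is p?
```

Trace (tracking p):
a = 5  # -> a = 5
p = a + 15  # -> p = 20
q = a * 3 - 7  # -> q = 8
a = p + q  # -> a = 28
p = a - p  # -> p = 8

Answer: 8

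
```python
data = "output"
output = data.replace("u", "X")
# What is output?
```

Trace (tracking output):
data = 'output'  # -> data = 'output'
output = data.replace('u', 'X')  # -> output = 'oXtpXt'

Answer: 'oXtpXt'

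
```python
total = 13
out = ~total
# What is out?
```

Trace (tracking out):
total = 13  # -> total = 13
out = ~total  # -> out = -14

Answer: -14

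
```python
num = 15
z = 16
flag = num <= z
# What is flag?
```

Answer: True

Derivation:
Trace (tracking flag):
num = 15  # -> num = 15
z = 16  # -> z = 16
flag = num <= z  # -> flag = True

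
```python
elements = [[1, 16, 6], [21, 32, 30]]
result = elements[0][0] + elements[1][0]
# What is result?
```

Trace (tracking result):
elements = [[1, 16, 6], [21, 32, 30]]  # -> elements = [[1, 16, 6], [21, 32, 30]]
result = elements[0][0] + elements[1][0]  # -> result = 22

Answer: 22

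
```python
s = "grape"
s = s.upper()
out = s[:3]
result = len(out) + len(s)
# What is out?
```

Trace (tracking out):
s = 'grape'  # -> s = 'grape'
s = s.upper()  # -> s = 'GRAPE'
out = s[:3]  # -> out = 'GRA'
result = len(out) + len(s)  # -> result = 8

Answer: 'GRA'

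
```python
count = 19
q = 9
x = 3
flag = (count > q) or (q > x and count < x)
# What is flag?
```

Answer: True

Derivation:
Trace (tracking flag):
count = 19  # -> count = 19
q = 9  # -> q = 9
x = 3  # -> x = 3
flag = count > q or (q > x and count < x)  # -> flag = True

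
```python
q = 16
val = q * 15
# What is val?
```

Trace (tracking val):
q = 16  # -> q = 16
val = q * 15  # -> val = 240

Answer: 240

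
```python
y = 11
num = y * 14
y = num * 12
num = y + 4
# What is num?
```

Trace (tracking num):
y = 11  # -> y = 11
num = y * 14  # -> num = 154
y = num * 12  # -> y = 1848
num = y + 4  # -> num = 1852

Answer: 1852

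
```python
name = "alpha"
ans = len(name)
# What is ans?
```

Trace (tracking ans):
name = 'alpha'  # -> name = 'alpha'
ans = len(name)  # -> ans = 5

Answer: 5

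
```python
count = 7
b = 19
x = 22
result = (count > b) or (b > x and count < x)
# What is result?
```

Answer: False

Derivation:
Trace (tracking result):
count = 7  # -> count = 7
b = 19  # -> b = 19
x = 22  # -> x = 22
result = count > b or (b > x and count < x)  # -> result = False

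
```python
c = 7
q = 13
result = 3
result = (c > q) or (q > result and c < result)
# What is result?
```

Answer: False

Derivation:
Trace (tracking result):
c = 7  # -> c = 7
q = 13  # -> q = 13
result = 3  # -> result = 3
result = c > q or (q > result and c < result)  # -> result = False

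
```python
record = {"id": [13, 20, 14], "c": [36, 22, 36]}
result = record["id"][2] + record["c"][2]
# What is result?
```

Trace (tracking result):
record = {'id': [13, 20, 14], 'c': [36, 22, 36]}  # -> record = {'id': [13, 20, 14], 'c': [36, 22, 36]}
result = record['id'][2] + record['c'][2]  # -> result = 50

Answer: 50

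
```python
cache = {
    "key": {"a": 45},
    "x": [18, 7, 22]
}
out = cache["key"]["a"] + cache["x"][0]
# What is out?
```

Trace (tracking out):
cache = {'key': {'a': 45}, 'x': [18, 7, 22]}  # -> cache = {'key': {'a': 45}, 'x': [18, 7, 22]}
out = cache['key']['a'] + cache['x'][0]  # -> out = 63

Answer: 63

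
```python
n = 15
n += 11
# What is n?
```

Trace (tracking n):
n = 15  # -> n = 15
n += 11  # -> n = 26

Answer: 26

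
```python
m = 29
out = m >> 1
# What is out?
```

Trace (tracking out):
m = 29  # -> m = 29
out = m >> 1  # -> out = 14

Answer: 14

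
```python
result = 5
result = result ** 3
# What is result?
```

Trace (tracking result):
result = 5  # -> result = 5
result = result ** 3  # -> result = 125

Answer: 125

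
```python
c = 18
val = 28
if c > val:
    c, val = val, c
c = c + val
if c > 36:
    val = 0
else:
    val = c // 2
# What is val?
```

Trace (tracking val):
c = 18  # -> c = 18
val = 28  # -> val = 28
if c > val:  # condition is False
c = c + val  # -> c = 46
if c > 36:  # condition is True
    val = 0  # -> val = 0

Answer: 0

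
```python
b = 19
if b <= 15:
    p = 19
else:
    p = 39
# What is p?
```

Trace (tracking p):
b = 19  # -> b = 19
if b <= 15:  # condition is False
else:
    p = 39  # -> p = 39

Answer: 39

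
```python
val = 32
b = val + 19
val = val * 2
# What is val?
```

Answer: 64

Derivation:
Trace (tracking val):
val = 32  # -> val = 32
b = val + 19  # -> b = 51
val = val * 2  # -> val = 64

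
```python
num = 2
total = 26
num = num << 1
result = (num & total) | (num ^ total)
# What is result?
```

Answer: 30

Derivation:
Trace (tracking result):
num = 2  # -> num = 2
total = 26  # -> total = 26
num = num << 1  # -> num = 4
result = num & total | num ^ total  # -> result = 30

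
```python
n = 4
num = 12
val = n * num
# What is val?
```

Trace (tracking val):
n = 4  # -> n = 4
num = 12  # -> num = 12
val = n * num  # -> val = 48

Answer: 48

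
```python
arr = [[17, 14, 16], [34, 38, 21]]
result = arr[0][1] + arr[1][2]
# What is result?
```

Trace (tracking result):
arr = [[17, 14, 16], [34, 38, 21]]  # -> arr = [[17, 14, 16], [34, 38, 21]]
result = arr[0][1] + arr[1][2]  # -> result = 35

Answer: 35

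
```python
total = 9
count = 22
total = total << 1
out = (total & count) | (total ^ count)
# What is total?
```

Trace (tracking total):
total = 9  # -> total = 9
count = 22  # -> count = 22
total = total << 1  # -> total = 18
out = total & count | total ^ count  # -> out = 22

Answer: 18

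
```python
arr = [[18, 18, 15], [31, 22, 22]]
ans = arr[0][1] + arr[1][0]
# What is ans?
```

Answer: 49

Derivation:
Trace (tracking ans):
arr = [[18, 18, 15], [31, 22, 22]]  # -> arr = [[18, 18, 15], [31, 22, 22]]
ans = arr[0][1] + arr[1][0]  # -> ans = 49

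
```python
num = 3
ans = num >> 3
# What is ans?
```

Trace (tracking ans):
num = 3  # -> num = 3
ans = num >> 3  # -> ans = 0

Answer: 0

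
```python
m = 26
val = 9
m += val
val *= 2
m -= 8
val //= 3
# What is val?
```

Answer: 6

Derivation:
Trace (tracking val):
m = 26  # -> m = 26
val = 9  # -> val = 9
m += val  # -> m = 35
val *= 2  # -> val = 18
m -= 8  # -> m = 27
val //= 3  # -> val = 6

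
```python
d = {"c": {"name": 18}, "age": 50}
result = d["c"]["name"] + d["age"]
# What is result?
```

Trace (tracking result):
d = {'c': {'name': 18}, 'age': 50}  # -> d = {'c': {'name': 18}, 'age': 50}
result = d['c']['name'] + d['age']  # -> result = 68

Answer: 68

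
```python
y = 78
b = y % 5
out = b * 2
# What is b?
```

Trace (tracking b):
y = 78  # -> y = 78
b = y % 5  # -> b = 3
out = b * 2  # -> out = 6

Answer: 3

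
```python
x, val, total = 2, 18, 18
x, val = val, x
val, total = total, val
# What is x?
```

Trace (tracking x):
x, val, total = (2, 18, 18)  # -> x = 2, val = 18, total = 18
x, val = (val, x)  # -> x = 18, val = 2
val, total = (total, val)  # -> val = 18, total = 2

Answer: 18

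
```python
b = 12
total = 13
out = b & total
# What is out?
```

Answer: 12

Derivation:
Trace (tracking out):
b = 12  # -> b = 12
total = 13  # -> total = 13
out = b & total  # -> out = 12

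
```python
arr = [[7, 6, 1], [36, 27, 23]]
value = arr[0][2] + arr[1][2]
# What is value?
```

Answer: 24

Derivation:
Trace (tracking value):
arr = [[7, 6, 1], [36, 27, 23]]  # -> arr = [[7, 6, 1], [36, 27, 23]]
value = arr[0][2] + arr[1][2]  # -> value = 24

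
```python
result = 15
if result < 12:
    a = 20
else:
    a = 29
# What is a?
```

Trace (tracking a):
result = 15  # -> result = 15
if result < 12:  # condition is False
else:
    a = 29  # -> a = 29

Answer: 29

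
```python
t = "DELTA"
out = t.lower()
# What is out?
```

Answer: 'delta'

Derivation:
Trace (tracking out):
t = 'DELTA'  # -> t = 'DELTA'
out = t.lower()  # -> out = 'delta'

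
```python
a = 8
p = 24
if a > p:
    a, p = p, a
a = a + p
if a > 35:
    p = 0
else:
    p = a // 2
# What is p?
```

Answer: 16

Derivation:
Trace (tracking p):
a = 8  # -> a = 8
p = 24  # -> p = 24
if a > p:  # condition is False
a = a + p  # -> a = 32
if a > 35:  # condition is False
else:
    p = a // 2  # -> p = 16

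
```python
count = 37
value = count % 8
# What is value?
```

Trace (tracking value):
count = 37  # -> count = 37
value = count % 8  # -> value = 5

Answer: 5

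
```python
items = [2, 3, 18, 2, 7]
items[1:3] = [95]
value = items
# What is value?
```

Answer: [2, 95, 2, 7]

Derivation:
Trace (tracking value):
items = [2, 3, 18, 2, 7]  # -> items = [2, 3, 18, 2, 7]
items[1:3] = [95]  # -> items = [2, 95, 2, 7]
value = items  # -> value = [2, 95, 2, 7]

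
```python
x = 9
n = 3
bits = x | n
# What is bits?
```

Answer: 11

Derivation:
Trace (tracking bits):
x = 9  # -> x = 9
n = 3  # -> n = 3
bits = x | n  # -> bits = 11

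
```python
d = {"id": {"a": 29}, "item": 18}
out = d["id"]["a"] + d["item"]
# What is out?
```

Trace (tracking out):
d = {'id': {'a': 29}, 'item': 18}  # -> d = {'id': {'a': 29}, 'item': 18}
out = d['id']['a'] + d['item']  # -> out = 47

Answer: 47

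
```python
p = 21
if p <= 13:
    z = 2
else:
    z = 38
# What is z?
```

Answer: 38

Derivation:
Trace (tracking z):
p = 21  # -> p = 21
if p <= 13:  # condition is False
else:
    z = 38  # -> z = 38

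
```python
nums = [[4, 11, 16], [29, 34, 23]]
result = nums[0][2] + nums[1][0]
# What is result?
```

Trace (tracking result):
nums = [[4, 11, 16], [29, 34, 23]]  # -> nums = [[4, 11, 16], [29, 34, 23]]
result = nums[0][2] + nums[1][0]  # -> result = 45

Answer: 45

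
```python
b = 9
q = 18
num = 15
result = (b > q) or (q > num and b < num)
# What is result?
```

Trace (tracking result):
b = 9  # -> b = 9
q = 18  # -> q = 18
num = 15  # -> num = 15
result = b > q or (q > num and b < num)  # -> result = True

Answer: True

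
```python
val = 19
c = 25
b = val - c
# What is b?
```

Answer: -6

Derivation:
Trace (tracking b):
val = 19  # -> val = 19
c = 25  # -> c = 25
b = val - c  # -> b = -6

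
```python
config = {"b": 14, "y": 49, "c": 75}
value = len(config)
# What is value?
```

Answer: 3

Derivation:
Trace (tracking value):
config = {'b': 14, 'y': 49, 'c': 75}  # -> config = {'b': 14, 'y': 49, 'c': 75}
value = len(config)  # -> value = 3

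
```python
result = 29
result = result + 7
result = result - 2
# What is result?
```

Trace (tracking result):
result = 29  # -> result = 29
result = result + 7  # -> result = 36
result = result - 2  # -> result = 34

Answer: 34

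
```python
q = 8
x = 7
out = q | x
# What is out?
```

Answer: 15

Derivation:
Trace (tracking out):
q = 8  # -> q = 8
x = 7  # -> x = 7
out = q | x  # -> out = 15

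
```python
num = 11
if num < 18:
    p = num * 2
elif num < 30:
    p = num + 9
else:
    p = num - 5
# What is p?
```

Answer: 22

Derivation:
Trace (tracking p):
num = 11  # -> num = 11
if num < 18:  # condition is True
    p = num * 2  # -> p = 22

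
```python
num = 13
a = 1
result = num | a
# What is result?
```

Trace (tracking result):
num = 13  # -> num = 13
a = 1  # -> a = 1
result = num | a  # -> result = 13

Answer: 13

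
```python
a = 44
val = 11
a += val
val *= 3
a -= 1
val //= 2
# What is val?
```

Answer: 16

Derivation:
Trace (tracking val):
a = 44  # -> a = 44
val = 11  # -> val = 11
a += val  # -> a = 55
val *= 3  # -> val = 33
a -= 1  # -> a = 54
val //= 2  # -> val = 16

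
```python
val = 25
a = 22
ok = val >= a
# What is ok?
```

Trace (tracking ok):
val = 25  # -> val = 25
a = 22  # -> a = 22
ok = val >= a  # -> ok = True

Answer: True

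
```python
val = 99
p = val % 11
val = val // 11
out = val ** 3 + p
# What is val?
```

Trace (tracking val):
val = 99  # -> val = 99
p = val % 11  # -> p = 0
val = val // 11  # -> val = 9
out = val ** 3 + p  # -> out = 729

Answer: 9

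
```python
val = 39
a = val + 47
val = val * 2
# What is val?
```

Trace (tracking val):
val = 39  # -> val = 39
a = val + 47  # -> a = 86
val = val * 2  # -> val = 78

Answer: 78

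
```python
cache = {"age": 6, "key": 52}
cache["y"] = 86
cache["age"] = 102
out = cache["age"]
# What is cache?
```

Trace (tracking cache):
cache = {'age': 6, 'key': 52}  # -> cache = {'age': 6, 'key': 52}
cache['y'] = 86  # -> cache = {'age': 6, 'key': 52, 'y': 86}
cache['age'] = 102  # -> cache = {'age': 102, 'key': 52, 'y': 86}
out = cache['age']  # -> out = 102

Answer: {'age': 102, 'key': 52, 'y': 86}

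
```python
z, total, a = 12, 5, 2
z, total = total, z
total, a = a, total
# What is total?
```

Trace (tracking total):
z, total, a = (12, 5, 2)  # -> z = 12, total = 5, a = 2
z, total = (total, z)  # -> z = 5, total = 12
total, a = (a, total)  # -> total = 2, a = 12

Answer: 2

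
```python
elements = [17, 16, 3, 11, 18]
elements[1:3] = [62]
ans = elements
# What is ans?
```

Trace (tracking ans):
elements = [17, 16, 3, 11, 18]  # -> elements = [17, 16, 3, 11, 18]
elements[1:3] = [62]  # -> elements = [17, 62, 11, 18]
ans = elements  # -> ans = [17, 62, 11, 18]

Answer: [17, 62, 11, 18]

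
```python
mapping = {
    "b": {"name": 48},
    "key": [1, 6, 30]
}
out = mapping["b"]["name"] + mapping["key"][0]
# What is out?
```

Trace (tracking out):
mapping = {'b': {'name': 48}, 'key': [1, 6, 30]}  # -> mapping = {'b': {'name': 48}, 'key': [1, 6, 30]}
out = mapping['b']['name'] + mapping['key'][0]  # -> out = 49

Answer: 49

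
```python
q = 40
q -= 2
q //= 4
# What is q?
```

Answer: 9

Derivation:
Trace (tracking q):
q = 40  # -> q = 40
q -= 2  # -> q = 38
q //= 4  # -> q = 9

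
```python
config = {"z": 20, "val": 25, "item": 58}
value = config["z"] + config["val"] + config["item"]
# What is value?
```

Answer: 103

Derivation:
Trace (tracking value):
config = {'z': 20, 'val': 25, 'item': 58}  # -> config = {'z': 20, 'val': 25, 'item': 58}
value = config['z'] + config['val'] + config['item']  # -> value = 103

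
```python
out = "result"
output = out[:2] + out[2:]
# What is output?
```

Trace (tracking output):
out = 'result'  # -> out = 'result'
output = out[:2] + out[2:]  # -> output = 'result'

Answer: 'result'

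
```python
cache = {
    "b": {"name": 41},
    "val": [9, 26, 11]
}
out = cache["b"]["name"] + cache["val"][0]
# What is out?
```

Answer: 50

Derivation:
Trace (tracking out):
cache = {'b': {'name': 41}, 'val': [9, 26, 11]}  # -> cache = {'b': {'name': 41}, 'val': [9, 26, 11]}
out = cache['b']['name'] + cache['val'][0]  # -> out = 50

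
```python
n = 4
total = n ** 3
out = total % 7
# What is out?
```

Answer: 1

Derivation:
Trace (tracking out):
n = 4  # -> n = 4
total = n ** 3  # -> total = 64
out = total % 7  # -> out = 1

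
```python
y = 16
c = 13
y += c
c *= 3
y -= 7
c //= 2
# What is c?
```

Trace (tracking c):
y = 16  # -> y = 16
c = 13  # -> c = 13
y += c  # -> y = 29
c *= 3  # -> c = 39
y -= 7  # -> y = 22
c //= 2  # -> c = 19

Answer: 19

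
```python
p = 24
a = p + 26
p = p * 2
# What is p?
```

Answer: 48

Derivation:
Trace (tracking p):
p = 24  # -> p = 24
a = p + 26  # -> a = 50
p = p * 2  # -> p = 48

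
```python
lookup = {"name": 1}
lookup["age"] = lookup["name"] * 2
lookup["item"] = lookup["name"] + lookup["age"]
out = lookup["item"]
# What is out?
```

Trace (tracking out):
lookup = {'name': 1}  # -> lookup = {'name': 1}
lookup['age'] = lookup['name'] * 2  # -> lookup = {'name': 1, 'age': 2}
lookup['item'] = lookup['name'] + lookup['age']  # -> lookup = {'name': 1, 'age': 2, 'item': 3}
out = lookup['item']  # -> out = 3

Answer: 3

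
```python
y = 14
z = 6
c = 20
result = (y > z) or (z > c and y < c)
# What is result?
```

Answer: True

Derivation:
Trace (tracking result):
y = 14  # -> y = 14
z = 6  # -> z = 6
c = 20  # -> c = 20
result = y > z or (z > c and y < c)  # -> result = True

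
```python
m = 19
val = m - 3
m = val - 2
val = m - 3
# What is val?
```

Trace (tracking val):
m = 19  # -> m = 19
val = m - 3  # -> val = 16
m = val - 2  # -> m = 14
val = m - 3  # -> val = 11

Answer: 11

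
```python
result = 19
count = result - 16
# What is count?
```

Answer: 3

Derivation:
Trace (tracking count):
result = 19  # -> result = 19
count = result - 16  # -> count = 3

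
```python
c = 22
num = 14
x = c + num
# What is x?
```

Trace (tracking x):
c = 22  # -> c = 22
num = 14  # -> num = 14
x = c + num  # -> x = 36

Answer: 36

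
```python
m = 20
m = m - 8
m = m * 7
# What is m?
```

Answer: 84

Derivation:
Trace (tracking m):
m = 20  # -> m = 20
m = m - 8  # -> m = 12
m = m * 7  # -> m = 84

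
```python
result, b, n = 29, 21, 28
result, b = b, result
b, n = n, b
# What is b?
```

Answer: 28

Derivation:
Trace (tracking b):
result, b, n = (29, 21, 28)  # -> result = 29, b = 21, n = 28
result, b = (b, result)  # -> result = 21, b = 29
b, n = (n, b)  # -> b = 28, n = 29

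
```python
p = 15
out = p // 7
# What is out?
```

Answer: 2

Derivation:
Trace (tracking out):
p = 15  # -> p = 15
out = p // 7  # -> out = 2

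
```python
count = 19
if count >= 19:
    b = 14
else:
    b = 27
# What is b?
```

Answer: 14

Derivation:
Trace (tracking b):
count = 19  # -> count = 19
if count >= 19:  # condition is True
    b = 14  # -> b = 14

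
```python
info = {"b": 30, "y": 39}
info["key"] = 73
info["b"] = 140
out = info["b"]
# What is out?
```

Trace (tracking out):
info = {'b': 30, 'y': 39}  # -> info = {'b': 30, 'y': 39}
info['key'] = 73  # -> info = {'b': 30, 'y': 39, 'key': 73}
info['b'] = 140  # -> info = {'b': 140, 'y': 39, 'key': 73}
out = info['b']  # -> out = 140

Answer: 140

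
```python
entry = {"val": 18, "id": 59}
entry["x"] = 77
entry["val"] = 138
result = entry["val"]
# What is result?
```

Trace (tracking result):
entry = {'val': 18, 'id': 59}  # -> entry = {'val': 18, 'id': 59}
entry['x'] = 77  # -> entry = {'val': 18, 'id': 59, 'x': 77}
entry['val'] = 138  # -> entry = {'val': 138, 'id': 59, 'x': 77}
result = entry['val']  # -> result = 138

Answer: 138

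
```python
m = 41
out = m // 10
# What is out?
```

Answer: 4

Derivation:
Trace (tracking out):
m = 41  # -> m = 41
out = m // 10  # -> out = 4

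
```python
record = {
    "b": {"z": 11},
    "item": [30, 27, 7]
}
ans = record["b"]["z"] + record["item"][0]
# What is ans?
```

Trace (tracking ans):
record = {'b': {'z': 11}, 'item': [30, 27, 7]}  # -> record = {'b': {'z': 11}, 'item': [30, 27, 7]}
ans = record['b']['z'] + record['item'][0]  # -> ans = 41

Answer: 41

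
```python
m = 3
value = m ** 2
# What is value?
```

Answer: 9

Derivation:
Trace (tracking value):
m = 3  # -> m = 3
value = m ** 2  # -> value = 9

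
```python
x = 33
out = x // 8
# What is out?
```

Trace (tracking out):
x = 33  # -> x = 33
out = x // 8  # -> out = 4

Answer: 4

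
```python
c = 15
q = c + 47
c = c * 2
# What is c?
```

Answer: 30

Derivation:
Trace (tracking c):
c = 15  # -> c = 15
q = c + 47  # -> q = 62
c = c * 2  # -> c = 30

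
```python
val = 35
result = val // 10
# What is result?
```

Answer: 3

Derivation:
Trace (tracking result):
val = 35  # -> val = 35
result = val // 10  # -> result = 3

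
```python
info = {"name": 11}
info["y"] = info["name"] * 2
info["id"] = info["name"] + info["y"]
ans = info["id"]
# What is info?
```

Answer: {'name': 11, 'y': 22, 'id': 33}

Derivation:
Trace (tracking info):
info = {'name': 11}  # -> info = {'name': 11}
info['y'] = info['name'] * 2  # -> info = {'name': 11, 'y': 22}
info['id'] = info['name'] + info['y']  # -> info = {'name': 11, 'y': 22, 'id': 33}
ans = info['id']  # -> ans = 33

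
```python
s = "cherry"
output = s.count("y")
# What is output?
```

Answer: 1

Derivation:
Trace (tracking output):
s = 'cherry'  # -> s = 'cherry'
output = s.count('y')  # -> output = 1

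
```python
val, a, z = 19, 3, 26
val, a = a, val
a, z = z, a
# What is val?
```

Trace (tracking val):
val, a, z = (19, 3, 26)  # -> val = 19, a = 3, z = 26
val, a = (a, val)  # -> val = 3, a = 19
a, z = (z, a)  # -> a = 26, z = 19

Answer: 3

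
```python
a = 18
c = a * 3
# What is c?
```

Answer: 54

Derivation:
Trace (tracking c):
a = 18  # -> a = 18
c = a * 3  # -> c = 54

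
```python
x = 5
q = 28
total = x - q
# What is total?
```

Trace (tracking total):
x = 5  # -> x = 5
q = 28  # -> q = 28
total = x - q  # -> total = -23

Answer: -23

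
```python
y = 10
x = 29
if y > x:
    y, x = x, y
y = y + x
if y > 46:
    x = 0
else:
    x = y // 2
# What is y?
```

Trace (tracking y):
y = 10  # -> y = 10
x = 29  # -> x = 29
if y > x:  # condition is False
y = y + x  # -> y = 39
if y > 46:  # condition is False
else:
    x = y // 2  # -> x = 19

Answer: 39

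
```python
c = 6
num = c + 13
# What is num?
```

Trace (tracking num):
c = 6  # -> c = 6
num = c + 13  # -> num = 19

Answer: 19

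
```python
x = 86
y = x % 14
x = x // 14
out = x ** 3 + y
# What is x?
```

Trace (tracking x):
x = 86  # -> x = 86
y = x % 14  # -> y = 2
x = x // 14  # -> x = 6
out = x ** 3 + y  # -> out = 218

Answer: 6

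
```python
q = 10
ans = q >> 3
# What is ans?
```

Trace (tracking ans):
q = 10  # -> q = 10
ans = q >> 3  # -> ans = 1

Answer: 1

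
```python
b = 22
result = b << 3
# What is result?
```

Answer: 176

Derivation:
Trace (tracking result):
b = 22  # -> b = 22
result = b << 3  # -> result = 176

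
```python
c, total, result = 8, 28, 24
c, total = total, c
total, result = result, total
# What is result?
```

Trace (tracking result):
c, total, result = (8, 28, 24)  # -> c = 8, total = 28, result = 24
c, total = (total, c)  # -> c = 28, total = 8
total, result = (result, total)  # -> total = 24, result = 8

Answer: 8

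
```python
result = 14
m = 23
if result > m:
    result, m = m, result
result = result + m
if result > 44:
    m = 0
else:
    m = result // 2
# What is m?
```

Trace (tracking m):
result = 14  # -> result = 14
m = 23  # -> m = 23
if result > m:  # condition is False
result = result + m  # -> result = 37
if result > 44:  # condition is False
else:
    m = result // 2  # -> m = 18

Answer: 18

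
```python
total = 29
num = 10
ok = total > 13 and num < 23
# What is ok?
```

Answer: True

Derivation:
Trace (tracking ok):
total = 29  # -> total = 29
num = 10  # -> num = 10
ok = total > 13 and num < 23  # -> ok = True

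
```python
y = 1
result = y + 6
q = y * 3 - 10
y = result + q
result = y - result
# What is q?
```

Trace (tracking q):
y = 1  # -> y = 1
result = y + 6  # -> result = 7
q = y * 3 - 10  # -> q = -7
y = result + q  # -> y = 0
result = y - result  # -> result = -7

Answer: -7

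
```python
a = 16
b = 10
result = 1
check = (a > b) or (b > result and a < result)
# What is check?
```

Answer: True

Derivation:
Trace (tracking check):
a = 16  # -> a = 16
b = 10  # -> b = 10
result = 1  # -> result = 1
check = a > b or (b > result and a < result)  # -> check = True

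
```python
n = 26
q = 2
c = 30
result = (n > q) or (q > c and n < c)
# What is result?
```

Trace (tracking result):
n = 26  # -> n = 26
q = 2  # -> q = 2
c = 30  # -> c = 30
result = n > q or (q > c and n < c)  # -> result = True

Answer: True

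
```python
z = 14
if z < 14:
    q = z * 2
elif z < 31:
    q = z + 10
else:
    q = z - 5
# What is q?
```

Answer: 24

Derivation:
Trace (tracking q):
z = 14  # -> z = 14
if z < 14:  # condition is False
elif z < 31:  # condition is True
    q = z + 10  # -> q = 24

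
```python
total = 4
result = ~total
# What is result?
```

Trace (tracking result):
total = 4  # -> total = 4
result = ~total  # -> result = -5

Answer: -5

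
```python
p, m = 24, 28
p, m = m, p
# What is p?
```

Trace (tracking p):
p, m = (24, 28)  # -> p = 24, m = 28
p, m = (m, p)  # -> p = 28, m = 24

Answer: 28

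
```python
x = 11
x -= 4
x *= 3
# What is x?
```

Trace (tracking x):
x = 11  # -> x = 11
x -= 4  # -> x = 7
x *= 3  # -> x = 21

Answer: 21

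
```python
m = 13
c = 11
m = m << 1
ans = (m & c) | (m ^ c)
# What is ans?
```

Trace (tracking ans):
m = 13  # -> m = 13
c = 11  # -> c = 11
m = m << 1  # -> m = 26
ans = m & c | m ^ c  # -> ans = 27

Answer: 27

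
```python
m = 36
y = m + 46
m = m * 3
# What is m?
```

Trace (tracking m):
m = 36  # -> m = 36
y = m + 46  # -> y = 82
m = m * 3  # -> m = 108

Answer: 108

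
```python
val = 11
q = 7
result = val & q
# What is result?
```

Trace (tracking result):
val = 11  # -> val = 11
q = 7  # -> q = 7
result = val & q  # -> result = 3

Answer: 3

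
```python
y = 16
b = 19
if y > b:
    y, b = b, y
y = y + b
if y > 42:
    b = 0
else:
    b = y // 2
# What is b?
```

Trace (tracking b):
y = 16  # -> y = 16
b = 19  # -> b = 19
if y > b:  # condition is False
y = y + b  # -> y = 35
if y > 42:  # condition is False
else:
    b = y // 2  # -> b = 17

Answer: 17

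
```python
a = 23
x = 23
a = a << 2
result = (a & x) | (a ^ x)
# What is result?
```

Answer: 95

Derivation:
Trace (tracking result):
a = 23  # -> a = 23
x = 23  # -> x = 23
a = a << 2  # -> a = 92
result = a & x | a ^ x  # -> result = 95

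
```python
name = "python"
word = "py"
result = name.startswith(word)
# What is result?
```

Trace (tracking result):
name = 'python'  # -> name = 'python'
word = 'py'  # -> word = 'py'
result = name.startswith(word)  # -> result = True

Answer: True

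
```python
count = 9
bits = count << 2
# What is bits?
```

Trace (tracking bits):
count = 9  # -> count = 9
bits = count << 2  # -> bits = 36

Answer: 36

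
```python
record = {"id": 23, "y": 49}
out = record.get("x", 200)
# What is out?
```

Trace (tracking out):
record = {'id': 23, 'y': 49}  # -> record = {'id': 23, 'y': 49}
out = record.get('x', 200)  # -> out = 200

Answer: 200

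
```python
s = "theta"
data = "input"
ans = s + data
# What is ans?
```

Trace (tracking ans):
s = 'theta'  # -> s = 'theta'
data = 'input'  # -> data = 'input'
ans = s + data  # -> ans = 'thetainput'

Answer: 'thetainput'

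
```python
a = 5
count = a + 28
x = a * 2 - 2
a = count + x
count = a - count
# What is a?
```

Trace (tracking a):
a = 5  # -> a = 5
count = a + 28  # -> count = 33
x = a * 2 - 2  # -> x = 8
a = count + x  # -> a = 41
count = a - count  # -> count = 8

Answer: 41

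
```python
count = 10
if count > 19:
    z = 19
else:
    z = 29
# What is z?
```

Trace (tracking z):
count = 10  # -> count = 10
if count > 19:  # condition is False
else:
    z = 29  # -> z = 29

Answer: 29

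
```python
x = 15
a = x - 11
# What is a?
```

Trace (tracking a):
x = 15  # -> x = 15
a = x - 11  # -> a = 4

Answer: 4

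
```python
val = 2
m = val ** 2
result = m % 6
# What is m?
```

Answer: 4

Derivation:
Trace (tracking m):
val = 2  # -> val = 2
m = val ** 2  # -> m = 4
result = m % 6  # -> result = 4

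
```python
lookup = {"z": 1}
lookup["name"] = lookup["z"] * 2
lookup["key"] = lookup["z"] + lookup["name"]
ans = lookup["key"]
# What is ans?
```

Answer: 3

Derivation:
Trace (tracking ans):
lookup = {'z': 1}  # -> lookup = {'z': 1}
lookup['name'] = lookup['z'] * 2  # -> lookup = {'z': 1, 'name': 2}
lookup['key'] = lookup['z'] + lookup['name']  # -> lookup = {'z': 1, 'name': 2, 'key': 3}
ans = lookup['key']  # -> ans = 3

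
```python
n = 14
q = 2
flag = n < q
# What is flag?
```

Trace (tracking flag):
n = 14  # -> n = 14
q = 2  # -> q = 2
flag = n < q  # -> flag = False

Answer: False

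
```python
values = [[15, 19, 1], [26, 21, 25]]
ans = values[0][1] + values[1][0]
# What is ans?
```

Trace (tracking ans):
values = [[15, 19, 1], [26, 21, 25]]  # -> values = [[15, 19, 1], [26, 21, 25]]
ans = values[0][1] + values[1][0]  # -> ans = 45

Answer: 45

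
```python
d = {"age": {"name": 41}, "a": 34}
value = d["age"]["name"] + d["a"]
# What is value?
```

Trace (tracking value):
d = {'age': {'name': 41}, 'a': 34}  # -> d = {'age': {'name': 41}, 'a': 34}
value = d['age']['name'] + d['a']  # -> value = 75

Answer: 75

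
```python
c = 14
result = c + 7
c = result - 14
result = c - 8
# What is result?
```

Trace (tracking result):
c = 14  # -> c = 14
result = c + 7  # -> result = 21
c = result - 14  # -> c = 7
result = c - 8  # -> result = -1

Answer: -1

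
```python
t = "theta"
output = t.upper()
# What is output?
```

Answer: 'THETA'

Derivation:
Trace (tracking output):
t = 'theta'  # -> t = 'theta'
output = t.upper()  # -> output = 'THETA'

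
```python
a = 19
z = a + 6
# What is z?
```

Trace (tracking z):
a = 19  # -> a = 19
z = a + 6  # -> z = 25

Answer: 25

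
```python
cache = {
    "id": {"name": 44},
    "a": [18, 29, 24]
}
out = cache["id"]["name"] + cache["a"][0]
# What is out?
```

Answer: 62

Derivation:
Trace (tracking out):
cache = {'id': {'name': 44}, 'a': [18, 29, 24]}  # -> cache = {'id': {'name': 44}, 'a': [18, 29, 24]}
out = cache['id']['name'] + cache['a'][0]  # -> out = 62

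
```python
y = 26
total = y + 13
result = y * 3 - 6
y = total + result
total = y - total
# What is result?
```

Trace (tracking result):
y = 26  # -> y = 26
total = y + 13  # -> total = 39
result = y * 3 - 6  # -> result = 72
y = total + result  # -> y = 111
total = y - total  # -> total = 72

Answer: 72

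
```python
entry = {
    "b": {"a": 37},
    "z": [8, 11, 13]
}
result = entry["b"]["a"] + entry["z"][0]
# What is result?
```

Trace (tracking result):
entry = {'b': {'a': 37}, 'z': [8, 11, 13]}  # -> entry = {'b': {'a': 37}, 'z': [8, 11, 13]}
result = entry['b']['a'] + entry['z'][0]  # -> result = 45

Answer: 45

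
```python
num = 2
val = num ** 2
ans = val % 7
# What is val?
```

Answer: 4

Derivation:
Trace (tracking val):
num = 2  # -> num = 2
val = num ** 2  # -> val = 4
ans = val % 7  # -> ans = 4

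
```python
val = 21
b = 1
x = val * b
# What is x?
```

Answer: 21

Derivation:
Trace (tracking x):
val = 21  # -> val = 21
b = 1  # -> b = 1
x = val * b  # -> x = 21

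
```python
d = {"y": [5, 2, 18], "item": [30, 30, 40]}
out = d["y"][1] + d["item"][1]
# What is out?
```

Answer: 32

Derivation:
Trace (tracking out):
d = {'y': [5, 2, 18], 'item': [30, 30, 40]}  # -> d = {'y': [5, 2, 18], 'item': [30, 30, 40]}
out = d['y'][1] + d['item'][1]  # -> out = 32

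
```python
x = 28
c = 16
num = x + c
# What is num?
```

Answer: 44

Derivation:
Trace (tracking num):
x = 28  # -> x = 28
c = 16  # -> c = 16
num = x + c  # -> num = 44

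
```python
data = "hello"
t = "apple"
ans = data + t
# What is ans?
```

Answer: 'helloapple'

Derivation:
Trace (tracking ans):
data = 'hello'  # -> data = 'hello'
t = 'apple'  # -> t = 'apple'
ans = data + t  # -> ans = 'helloapple'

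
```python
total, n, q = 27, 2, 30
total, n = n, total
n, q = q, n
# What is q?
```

Trace (tracking q):
total, n, q = (27, 2, 30)  # -> total = 27, n = 2, q = 30
total, n = (n, total)  # -> total = 2, n = 27
n, q = (q, n)  # -> n = 30, q = 27

Answer: 27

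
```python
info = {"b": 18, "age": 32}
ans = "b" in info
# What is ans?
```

Answer: True

Derivation:
Trace (tracking ans):
info = {'b': 18, 'age': 32}  # -> info = {'b': 18, 'age': 32}
ans = 'b' in info  # -> ans = True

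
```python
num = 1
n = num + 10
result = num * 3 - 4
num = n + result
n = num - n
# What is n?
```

Trace (tracking n):
num = 1  # -> num = 1
n = num + 10  # -> n = 11
result = num * 3 - 4  # -> result = -1
num = n + result  # -> num = 10
n = num - n  # -> n = -1

Answer: -1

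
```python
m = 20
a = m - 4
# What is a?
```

Answer: 16

Derivation:
Trace (tracking a):
m = 20  # -> m = 20
a = m - 4  # -> a = 16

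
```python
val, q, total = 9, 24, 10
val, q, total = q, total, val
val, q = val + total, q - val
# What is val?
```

Answer: 33

Derivation:
Trace (tracking val):
val, q, total = (9, 24, 10)  # -> val = 9, q = 24, total = 10
val, q, total = (q, total, val)  # -> val = 24, q = 10, total = 9
val, q = (val + total, q - val)  # -> val = 33, q = -14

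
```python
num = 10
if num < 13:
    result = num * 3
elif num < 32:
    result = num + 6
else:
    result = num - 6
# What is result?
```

Trace (tracking result):
num = 10  # -> num = 10
if num < 13:  # condition is True
    result = num * 3  # -> result = 30

Answer: 30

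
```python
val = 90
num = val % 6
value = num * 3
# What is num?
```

Answer: 0

Derivation:
Trace (tracking num):
val = 90  # -> val = 90
num = val % 6  # -> num = 0
value = num * 3  # -> value = 0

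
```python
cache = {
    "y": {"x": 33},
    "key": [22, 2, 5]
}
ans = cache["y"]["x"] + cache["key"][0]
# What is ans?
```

Trace (tracking ans):
cache = {'y': {'x': 33}, 'key': [22, 2, 5]}  # -> cache = {'y': {'x': 33}, 'key': [22, 2, 5]}
ans = cache['y']['x'] + cache['key'][0]  # -> ans = 55

Answer: 55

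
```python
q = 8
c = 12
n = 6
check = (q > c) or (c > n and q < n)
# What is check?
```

Trace (tracking check):
q = 8  # -> q = 8
c = 12  # -> c = 12
n = 6  # -> n = 6
check = q > c or (c > n and q < n)  # -> check = False

Answer: False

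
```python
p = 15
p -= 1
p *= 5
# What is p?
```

Trace (tracking p):
p = 15  # -> p = 15
p -= 1  # -> p = 14
p *= 5  # -> p = 70

Answer: 70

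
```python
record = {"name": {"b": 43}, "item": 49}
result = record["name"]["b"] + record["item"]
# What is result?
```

Trace (tracking result):
record = {'name': {'b': 43}, 'item': 49}  # -> record = {'name': {'b': 43}, 'item': 49}
result = record['name']['b'] + record['item']  # -> result = 92

Answer: 92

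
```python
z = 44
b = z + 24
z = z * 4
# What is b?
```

Answer: 68

Derivation:
Trace (tracking b):
z = 44  # -> z = 44
b = z + 24  # -> b = 68
z = z * 4  # -> z = 176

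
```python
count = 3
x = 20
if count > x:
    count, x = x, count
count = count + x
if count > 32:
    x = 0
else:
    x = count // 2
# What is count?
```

Answer: 23

Derivation:
Trace (tracking count):
count = 3  # -> count = 3
x = 20  # -> x = 20
if count > x:  # condition is False
count = count + x  # -> count = 23
if count > 32:  # condition is False
else:
    x = count // 2  # -> x = 11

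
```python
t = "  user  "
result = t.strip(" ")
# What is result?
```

Trace (tracking result):
t = '  user  '  # -> t = '  user  '
result = t.strip(' ')  # -> result = 'user'

Answer: 'user'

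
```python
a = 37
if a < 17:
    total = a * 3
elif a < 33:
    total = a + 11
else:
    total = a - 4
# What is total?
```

Answer: 33

Derivation:
Trace (tracking total):
a = 37  # -> a = 37
if a < 17:  # condition is False
elif a < 33:  # condition is False
else:
    total = a - 4  # -> total = 33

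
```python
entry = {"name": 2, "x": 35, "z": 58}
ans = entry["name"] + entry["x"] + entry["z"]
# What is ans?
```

Answer: 95

Derivation:
Trace (tracking ans):
entry = {'name': 2, 'x': 35, 'z': 58}  # -> entry = {'name': 2, 'x': 35, 'z': 58}
ans = entry['name'] + entry['x'] + entry['z']  # -> ans = 95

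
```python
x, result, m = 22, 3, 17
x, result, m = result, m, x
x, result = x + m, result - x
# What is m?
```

Answer: 22

Derivation:
Trace (tracking m):
x, result, m = (22, 3, 17)  # -> x = 22, result = 3, m = 17
x, result, m = (result, m, x)  # -> x = 3, result = 17, m = 22
x, result = (x + m, result - x)  # -> x = 25, result = 14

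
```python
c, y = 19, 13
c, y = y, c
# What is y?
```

Answer: 19

Derivation:
Trace (tracking y):
c, y = (19, 13)  # -> c = 19, y = 13
c, y = (y, c)  # -> c = 13, y = 19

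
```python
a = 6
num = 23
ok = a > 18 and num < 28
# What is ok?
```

Trace (tracking ok):
a = 6  # -> a = 6
num = 23  # -> num = 23
ok = a > 18 and num < 28  # -> ok = False

Answer: False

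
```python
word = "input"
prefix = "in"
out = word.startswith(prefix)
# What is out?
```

Trace (tracking out):
word = 'input'  # -> word = 'input'
prefix = 'in'  # -> prefix = 'in'
out = word.startswith(prefix)  # -> out = True

Answer: True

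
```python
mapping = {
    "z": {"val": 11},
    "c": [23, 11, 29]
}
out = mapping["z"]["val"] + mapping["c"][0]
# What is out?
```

Trace (tracking out):
mapping = {'z': {'val': 11}, 'c': [23, 11, 29]}  # -> mapping = {'z': {'val': 11}, 'c': [23, 11, 29]}
out = mapping['z']['val'] + mapping['c'][0]  # -> out = 34

Answer: 34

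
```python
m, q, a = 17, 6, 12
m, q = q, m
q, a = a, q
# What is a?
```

Trace (tracking a):
m, q, a = (17, 6, 12)  # -> m = 17, q = 6, a = 12
m, q = (q, m)  # -> m = 6, q = 17
q, a = (a, q)  # -> q = 12, a = 17

Answer: 17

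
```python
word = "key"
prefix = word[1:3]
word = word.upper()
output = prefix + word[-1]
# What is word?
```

Trace (tracking word):
word = 'key'  # -> word = 'key'
prefix = word[1:3]  # -> prefix = 'ey'
word = word.upper()  # -> word = 'KEY'
output = prefix + word[-1]  # -> output = 'eyY'

Answer: 'KEY'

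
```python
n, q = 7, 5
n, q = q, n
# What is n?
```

Trace (tracking n):
n, q = (7, 5)  # -> n = 7, q = 5
n, q = (q, n)  # -> n = 5, q = 7

Answer: 5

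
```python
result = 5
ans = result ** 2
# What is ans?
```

Answer: 25

Derivation:
Trace (tracking ans):
result = 5  # -> result = 5
ans = result ** 2  # -> ans = 25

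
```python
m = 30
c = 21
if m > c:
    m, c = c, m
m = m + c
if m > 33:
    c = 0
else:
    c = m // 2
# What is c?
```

Answer: 0

Derivation:
Trace (tracking c):
m = 30  # -> m = 30
c = 21  # -> c = 21
if m > c:  # condition is True
    m, c = (c, m)  # -> m = 21, c = 30
m = m + c  # -> m = 51
if m > 33:  # condition is True
    c = 0  # -> c = 0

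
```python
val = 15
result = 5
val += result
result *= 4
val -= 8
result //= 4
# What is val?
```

Trace (tracking val):
val = 15  # -> val = 15
result = 5  # -> result = 5
val += result  # -> val = 20
result *= 4  # -> result = 20
val -= 8  # -> val = 12
result //= 4  # -> result = 5

Answer: 12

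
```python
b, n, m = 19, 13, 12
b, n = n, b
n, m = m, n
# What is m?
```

Answer: 19

Derivation:
Trace (tracking m):
b, n, m = (19, 13, 12)  # -> b = 19, n = 13, m = 12
b, n = (n, b)  # -> b = 13, n = 19
n, m = (m, n)  # -> n = 12, m = 19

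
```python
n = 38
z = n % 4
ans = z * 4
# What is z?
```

Answer: 2

Derivation:
Trace (tracking z):
n = 38  # -> n = 38
z = n % 4  # -> z = 2
ans = z * 4  # -> ans = 8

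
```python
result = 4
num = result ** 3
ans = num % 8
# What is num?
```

Answer: 64

Derivation:
Trace (tracking num):
result = 4  # -> result = 4
num = result ** 3  # -> num = 64
ans = num % 8  # -> ans = 0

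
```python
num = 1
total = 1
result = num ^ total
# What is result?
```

Trace (tracking result):
num = 1  # -> num = 1
total = 1  # -> total = 1
result = num ^ total  # -> result = 0

Answer: 0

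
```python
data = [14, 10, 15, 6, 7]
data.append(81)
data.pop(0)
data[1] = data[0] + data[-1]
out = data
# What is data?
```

Answer: [10, 91, 6, 7, 81]

Derivation:
Trace (tracking data):
data = [14, 10, 15, 6, 7]  # -> data = [14, 10, 15, 6, 7]
data.append(81)  # -> data = [14, 10, 15, 6, 7, 81]
data.pop(0)  # -> data = [10, 15, 6, 7, 81]
data[1] = data[0] + data[-1]  # -> data = [10, 91, 6, 7, 81]
out = data  # -> out = [10, 91, 6, 7, 81]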